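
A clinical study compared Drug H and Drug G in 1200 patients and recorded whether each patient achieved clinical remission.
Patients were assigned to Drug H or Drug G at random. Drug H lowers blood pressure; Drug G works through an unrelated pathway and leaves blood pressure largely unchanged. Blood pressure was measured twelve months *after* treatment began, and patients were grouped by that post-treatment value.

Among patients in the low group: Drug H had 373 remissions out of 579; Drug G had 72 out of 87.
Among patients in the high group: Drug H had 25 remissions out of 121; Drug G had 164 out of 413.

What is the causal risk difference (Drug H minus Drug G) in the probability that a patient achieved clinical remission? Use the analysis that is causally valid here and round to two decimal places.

+0.10

Blood pressure is downstream of the drug. One should not condition on a consequence of treatment, so the overall rates are the right comparison.
The causal difference is the pooled difference: 0.569 − 0.472 = +0.097.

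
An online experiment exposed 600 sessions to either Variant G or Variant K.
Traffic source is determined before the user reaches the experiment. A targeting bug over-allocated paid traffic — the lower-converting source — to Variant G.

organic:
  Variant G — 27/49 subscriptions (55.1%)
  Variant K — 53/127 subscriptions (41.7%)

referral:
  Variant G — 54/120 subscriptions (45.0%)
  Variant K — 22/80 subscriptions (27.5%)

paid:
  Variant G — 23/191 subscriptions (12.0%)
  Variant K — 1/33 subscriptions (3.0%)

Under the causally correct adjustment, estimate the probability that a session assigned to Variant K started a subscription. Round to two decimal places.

The traffic source-specific comparison favours Variant G throughout, but the pooled figures favour Variant K. The question is whether to condition on traffic source.
The imbalance in traffic source arose from how sessions were allocated, not from anything the variant did; and traffic source independently affects the outcome. The pooled gap is confounded — condition on traffic source.
Standardising Variant K to the population traffic source mix: 0.293·53/127 + 0.333·22/80 + 0.373·1/33 = 0.225.

0.23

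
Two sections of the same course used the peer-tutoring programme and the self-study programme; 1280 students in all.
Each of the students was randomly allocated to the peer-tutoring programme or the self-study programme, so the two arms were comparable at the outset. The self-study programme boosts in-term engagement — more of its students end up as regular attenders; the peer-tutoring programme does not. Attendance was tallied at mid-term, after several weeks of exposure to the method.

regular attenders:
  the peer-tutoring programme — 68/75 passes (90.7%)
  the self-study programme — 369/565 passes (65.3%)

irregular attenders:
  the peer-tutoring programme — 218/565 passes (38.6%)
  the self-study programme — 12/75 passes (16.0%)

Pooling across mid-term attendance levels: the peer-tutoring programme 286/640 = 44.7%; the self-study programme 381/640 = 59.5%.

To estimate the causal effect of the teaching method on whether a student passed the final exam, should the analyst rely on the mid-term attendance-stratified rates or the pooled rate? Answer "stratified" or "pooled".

pooled

The stratified and pooled comparisons disagree (the peer-tutoring programme wins within each mid-term attendance; the self-study programme wins overall), so the answer turns on the causal role of mid-term attendance.
Mid-term attendance is downstream of the teaching method. One should not condition on a consequence of treatment, so the overall rates are the right comparison.
Pooled: the peer-tutoring programme 44.7% vs the self-study programme 59.5%; the self-study programme is higher overall.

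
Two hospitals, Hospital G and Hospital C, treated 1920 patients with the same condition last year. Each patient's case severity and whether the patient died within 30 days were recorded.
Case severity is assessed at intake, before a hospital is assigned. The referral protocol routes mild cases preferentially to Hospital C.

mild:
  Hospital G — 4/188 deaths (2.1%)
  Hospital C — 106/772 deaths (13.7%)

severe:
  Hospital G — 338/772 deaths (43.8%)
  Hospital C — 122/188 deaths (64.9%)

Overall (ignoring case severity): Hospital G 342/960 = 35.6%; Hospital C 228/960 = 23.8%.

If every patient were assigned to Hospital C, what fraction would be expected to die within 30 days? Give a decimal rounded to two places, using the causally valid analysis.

0.39

Hospital G is lower inside every case severity stratum but Hospital C is lower in aggregate. Whether to stratify depends on how case severity relates to the hospital.
Case severity is set before the hospital has any effect — it is not caused by the hospital — and it independently drives the outcome. That makes it a confounder, so the causal comparison is within case severity levels.
Standardising Hospital C to the population case severity mix: 0.500·106/772 + 0.500·122/188 = 0.393.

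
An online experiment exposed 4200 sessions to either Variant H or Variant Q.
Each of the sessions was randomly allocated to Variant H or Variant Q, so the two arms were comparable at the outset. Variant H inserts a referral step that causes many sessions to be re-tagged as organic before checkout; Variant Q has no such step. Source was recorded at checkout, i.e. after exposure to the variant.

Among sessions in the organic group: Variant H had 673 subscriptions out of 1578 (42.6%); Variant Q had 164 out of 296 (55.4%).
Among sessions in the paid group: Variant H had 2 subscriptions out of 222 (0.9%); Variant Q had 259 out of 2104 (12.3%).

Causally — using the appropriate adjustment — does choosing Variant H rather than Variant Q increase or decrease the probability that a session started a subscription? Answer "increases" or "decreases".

increases

Traffic source is downstream of the variant. One should not condition on a consequence of treatment, so the overall rates are the right comparison.
Pooled: Variant H 37.5% vs Variant Q 17.6%; Variant H is higher overall.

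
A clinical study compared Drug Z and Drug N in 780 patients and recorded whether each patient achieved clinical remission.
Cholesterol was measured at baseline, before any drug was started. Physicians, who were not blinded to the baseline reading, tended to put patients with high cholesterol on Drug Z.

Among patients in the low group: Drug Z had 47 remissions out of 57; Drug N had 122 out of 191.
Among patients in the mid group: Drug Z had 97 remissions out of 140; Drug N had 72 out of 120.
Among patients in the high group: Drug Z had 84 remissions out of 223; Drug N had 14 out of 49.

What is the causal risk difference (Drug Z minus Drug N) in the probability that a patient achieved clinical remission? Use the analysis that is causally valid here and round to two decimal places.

+0.12

Within every cholesterol level Drug Z has the higher rate, yet pooled Drug N does — Simpson's reversal.
Here cholesterol is a common cause — it drives both which drug a case falls under and the outcome. The crude comparison mixes populations; the stratum-specific rates are the causally relevant ones.
Adjusting over the population distribution of cholesterol: 0.318·(0.825−0.639) + 0.333·(0.693−0.600) + 0.349·(0.377−0.286) = +0.122.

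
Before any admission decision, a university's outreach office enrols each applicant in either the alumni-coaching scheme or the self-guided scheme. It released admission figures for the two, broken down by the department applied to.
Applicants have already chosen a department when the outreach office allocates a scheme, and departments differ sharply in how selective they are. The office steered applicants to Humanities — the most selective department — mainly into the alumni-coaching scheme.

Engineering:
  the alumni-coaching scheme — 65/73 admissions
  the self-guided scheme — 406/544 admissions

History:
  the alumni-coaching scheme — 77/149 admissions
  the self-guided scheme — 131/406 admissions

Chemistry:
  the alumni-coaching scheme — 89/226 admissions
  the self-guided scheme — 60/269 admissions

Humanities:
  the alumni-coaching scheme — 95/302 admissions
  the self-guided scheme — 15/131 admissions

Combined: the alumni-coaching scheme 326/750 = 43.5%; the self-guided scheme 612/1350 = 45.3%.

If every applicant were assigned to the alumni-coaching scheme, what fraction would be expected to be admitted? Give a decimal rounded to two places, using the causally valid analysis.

0.56

Department satisfies the back-door criterion: it is not a descendant of the outreach scheme, and it blocks the spurious path from outreach scheme to outcome. Adjusting for it (i.e., using the within-department rates) gives the causal effect.
Standardising the alumni-coaching scheme to the population department mix: 0.294·65/73 + 0.264·77/149 + 0.236·89/226 + 0.206·95/302 = 0.556.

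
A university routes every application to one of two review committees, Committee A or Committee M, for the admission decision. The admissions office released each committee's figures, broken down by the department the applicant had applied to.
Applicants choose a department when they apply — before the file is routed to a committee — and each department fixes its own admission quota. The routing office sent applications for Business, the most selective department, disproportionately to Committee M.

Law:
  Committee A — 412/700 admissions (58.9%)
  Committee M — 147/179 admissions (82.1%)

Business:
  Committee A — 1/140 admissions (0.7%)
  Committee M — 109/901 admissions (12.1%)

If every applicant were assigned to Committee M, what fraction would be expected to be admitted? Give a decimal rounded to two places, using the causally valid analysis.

The department-specific comparison favours Committee M throughout, but the pooled figures favour Committee A. The question is whether to condition on department.
Here department is a common cause — it drives both which review committee a case falls under and the outcome. The crude comparison mixes populations; the stratum-specific rates are the causally relevant ones.
Standardising Committee M to the population department mix: 0.458·147/179 + 0.542·109/901 = 0.442.

0.44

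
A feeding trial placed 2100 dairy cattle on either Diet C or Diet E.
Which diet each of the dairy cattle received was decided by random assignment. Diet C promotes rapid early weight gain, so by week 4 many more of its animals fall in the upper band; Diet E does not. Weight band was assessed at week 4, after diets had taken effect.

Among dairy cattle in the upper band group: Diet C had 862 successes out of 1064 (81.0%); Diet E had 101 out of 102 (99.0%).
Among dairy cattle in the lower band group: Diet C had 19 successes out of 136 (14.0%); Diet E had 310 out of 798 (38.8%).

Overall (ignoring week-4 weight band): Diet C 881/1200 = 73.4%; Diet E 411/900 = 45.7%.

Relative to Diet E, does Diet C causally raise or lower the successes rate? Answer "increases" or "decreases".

increases

Week-4 weight band is downstream of the diet. One should not condition on a consequence of treatment, so the overall rates are the right comparison.
Pooled: Diet C 73.4% vs Diet E 45.7%; Diet C is higher overall.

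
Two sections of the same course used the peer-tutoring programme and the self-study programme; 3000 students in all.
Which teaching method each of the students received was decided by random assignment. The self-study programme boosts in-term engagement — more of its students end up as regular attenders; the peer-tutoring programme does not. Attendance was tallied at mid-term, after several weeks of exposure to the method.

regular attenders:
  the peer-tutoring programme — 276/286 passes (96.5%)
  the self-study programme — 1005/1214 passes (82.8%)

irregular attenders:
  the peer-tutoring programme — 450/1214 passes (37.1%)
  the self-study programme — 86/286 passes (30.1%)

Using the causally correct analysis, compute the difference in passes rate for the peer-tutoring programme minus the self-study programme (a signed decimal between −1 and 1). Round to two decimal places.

-0.24

The stratified and pooled comparisons disagree (the peer-tutoring programme wins within each mid-term attendance; the self-study programme wins overall), so the answer turns on the causal role of mid-term attendance.
Mid-term attendance is downstream of the teaching method. One should not condition on a consequence of treatment, so the overall rates are the right comparison.
The causal difference is the pooled difference: 0.484 − 0.727 = -0.243.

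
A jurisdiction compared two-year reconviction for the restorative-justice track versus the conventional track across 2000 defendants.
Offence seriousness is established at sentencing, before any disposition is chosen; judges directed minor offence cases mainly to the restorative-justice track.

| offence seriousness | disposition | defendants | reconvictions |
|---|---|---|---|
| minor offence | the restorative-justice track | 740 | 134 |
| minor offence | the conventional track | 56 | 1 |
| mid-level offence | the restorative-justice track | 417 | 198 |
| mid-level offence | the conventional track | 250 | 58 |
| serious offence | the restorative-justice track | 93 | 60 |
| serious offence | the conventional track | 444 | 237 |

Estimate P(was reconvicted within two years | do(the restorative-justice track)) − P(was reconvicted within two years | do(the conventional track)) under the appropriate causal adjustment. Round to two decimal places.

Since offence seriousness is a pre-existing factor (not a product of the disposition) and it affects the outcome on its own, it is a confounder. The stratified rates, not the pooled rate, identify the causal effect.
Adjusting over the population distribution of offence seriousness: 0.398·(0.181−0.018) + 0.334·(0.475−0.232) + 0.269·(0.645−0.534) = +0.176.

+0.18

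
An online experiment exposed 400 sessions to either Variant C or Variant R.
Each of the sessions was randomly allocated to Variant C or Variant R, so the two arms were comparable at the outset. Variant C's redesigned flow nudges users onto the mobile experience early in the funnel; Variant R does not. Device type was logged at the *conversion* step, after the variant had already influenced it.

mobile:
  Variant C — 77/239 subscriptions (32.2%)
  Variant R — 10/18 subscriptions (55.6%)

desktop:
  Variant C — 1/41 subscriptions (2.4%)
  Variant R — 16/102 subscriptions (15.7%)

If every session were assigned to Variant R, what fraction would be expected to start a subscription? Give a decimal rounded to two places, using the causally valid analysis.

Device type lies on the pathway variant → device type → outcome, so adjusting for it blocks the indirect effect. For the total causal effect of variant, use the unadjusted pooled rates.
So P(outcome | do(Variant R)) is just the pooled rate for Variant R: 26/120 = 0.217.

0.22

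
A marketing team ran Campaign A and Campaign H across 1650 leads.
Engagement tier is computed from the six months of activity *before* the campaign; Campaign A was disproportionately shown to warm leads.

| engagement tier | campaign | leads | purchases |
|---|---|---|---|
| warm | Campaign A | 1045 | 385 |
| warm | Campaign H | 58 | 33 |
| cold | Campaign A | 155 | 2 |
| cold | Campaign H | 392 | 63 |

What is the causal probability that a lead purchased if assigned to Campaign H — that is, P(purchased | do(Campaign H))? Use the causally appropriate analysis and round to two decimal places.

0.43

Engagement tier satisfies the back-door criterion: it is not a descendant of the campaign, and it blocks the spurious path from campaign to outcome. Adjusting for it (i.e., using the within-engagement tier rates) gives the causal effect.
Standardising Campaign H to the population engagement tier mix: 0.668·33/58 + 0.332·63/392 = 0.434.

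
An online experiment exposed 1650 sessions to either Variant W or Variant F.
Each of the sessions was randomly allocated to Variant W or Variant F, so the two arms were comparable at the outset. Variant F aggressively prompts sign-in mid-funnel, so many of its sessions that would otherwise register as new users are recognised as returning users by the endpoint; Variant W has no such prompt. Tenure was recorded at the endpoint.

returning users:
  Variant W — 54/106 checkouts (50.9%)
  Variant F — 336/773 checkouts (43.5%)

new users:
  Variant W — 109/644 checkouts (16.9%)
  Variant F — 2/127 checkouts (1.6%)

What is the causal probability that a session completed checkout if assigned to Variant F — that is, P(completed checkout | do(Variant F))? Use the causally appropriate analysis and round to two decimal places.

The user tenure-specific comparison favours Variant W throughout, but the pooled figures favour Variant F. The question is whether to condition on user tenure.
User tenure here is a post-treatment variable shaped by the variant; conditioning on it would introduce bias rather than remove it. The overall comparison is the causal one.
So P(outcome | do(Variant F)) is just the pooled rate for Variant F: 338/900 = 0.376.

0.38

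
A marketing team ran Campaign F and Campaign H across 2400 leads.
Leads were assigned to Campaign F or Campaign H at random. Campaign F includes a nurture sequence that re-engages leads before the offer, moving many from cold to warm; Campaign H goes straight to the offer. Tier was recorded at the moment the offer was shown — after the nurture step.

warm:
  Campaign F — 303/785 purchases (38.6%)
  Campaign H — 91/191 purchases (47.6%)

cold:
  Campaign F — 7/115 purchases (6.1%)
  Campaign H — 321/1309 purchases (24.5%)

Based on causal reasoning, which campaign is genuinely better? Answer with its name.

Campaign F

Engagement tier is downstream of the campaign. One should not condition on a consequence of treatment, so the overall rates are the right comparison.
Pooled: Campaign F 34.4% vs Campaign H 27.5%; Campaign F is higher overall.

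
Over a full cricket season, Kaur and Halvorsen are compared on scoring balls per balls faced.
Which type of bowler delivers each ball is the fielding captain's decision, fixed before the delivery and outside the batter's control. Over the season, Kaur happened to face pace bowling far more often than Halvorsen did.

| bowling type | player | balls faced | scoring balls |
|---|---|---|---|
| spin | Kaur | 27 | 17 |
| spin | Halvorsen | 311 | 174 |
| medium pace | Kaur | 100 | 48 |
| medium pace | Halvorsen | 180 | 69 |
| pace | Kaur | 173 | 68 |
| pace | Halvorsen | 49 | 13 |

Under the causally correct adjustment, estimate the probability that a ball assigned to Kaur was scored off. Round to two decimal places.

0.52

Nothing the player does changes bowling type; the imbalance is an allocation artefact. With bowling type also predicting the outcome, the pooled figure is confounded, and the within-stratum comparison is the causal one.
Standardising Kaur to the population bowling type mix: 0.402·17/27 + 0.333·48/100 + 0.264·68/173 = 0.517.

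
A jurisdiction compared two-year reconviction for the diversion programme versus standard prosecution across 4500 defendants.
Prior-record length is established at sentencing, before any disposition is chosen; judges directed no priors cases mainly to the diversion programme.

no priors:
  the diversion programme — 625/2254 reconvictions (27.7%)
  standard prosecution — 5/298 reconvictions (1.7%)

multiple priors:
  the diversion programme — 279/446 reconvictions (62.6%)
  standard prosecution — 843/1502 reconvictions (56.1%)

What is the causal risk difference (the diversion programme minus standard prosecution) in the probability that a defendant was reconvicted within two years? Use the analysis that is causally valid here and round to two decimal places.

+0.18

Within every prior-record length level standard prosecution has the lower rate, yet pooled the diversion programme does — Simpson's reversal.
The imbalance in prior-record length arose from how defendants were allocated, not from anything the disposition did; and prior-record length independently affects the outcome. The pooled gap is confounded — condition on prior-record length.
Adjusting over the population distribution of prior-record length: 0.567·(0.277−0.017) + 0.433·(0.626−0.561) = +0.176.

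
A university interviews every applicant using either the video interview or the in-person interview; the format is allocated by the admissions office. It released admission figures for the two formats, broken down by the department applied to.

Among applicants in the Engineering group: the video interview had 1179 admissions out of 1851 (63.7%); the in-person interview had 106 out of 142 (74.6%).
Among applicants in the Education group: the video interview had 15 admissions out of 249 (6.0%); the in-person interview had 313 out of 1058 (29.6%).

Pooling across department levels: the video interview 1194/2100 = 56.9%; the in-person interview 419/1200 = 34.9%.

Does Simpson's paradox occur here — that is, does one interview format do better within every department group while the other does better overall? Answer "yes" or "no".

yes

Within each department level (Engineering 63.7% vs 74.6%; Education 6.0% vs 29.6%), the in-person interview has the higher rate every time. Pooled: 56.9% vs 34.9% — the video interview has the higher rate overall. The two comparisons disagree.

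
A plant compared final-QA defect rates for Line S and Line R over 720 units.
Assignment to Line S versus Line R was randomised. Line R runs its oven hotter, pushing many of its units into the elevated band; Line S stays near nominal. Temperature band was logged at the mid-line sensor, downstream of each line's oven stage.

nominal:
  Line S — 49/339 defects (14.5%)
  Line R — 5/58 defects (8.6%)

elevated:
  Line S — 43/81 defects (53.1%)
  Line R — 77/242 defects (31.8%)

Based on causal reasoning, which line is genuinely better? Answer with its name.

Line S

The stratified and pooled comparisons disagree (Line R wins within each in-process temperature band; Line S wins overall), so the answer turns on the causal role of in-process temperature band.
The distribution of in-process temperature band is itself part of what the line does — it is an intermediate outcome. Holding it fixed would remove that part of the effect; the total effect is the pooled difference.
Pooled: Line S 21.9% vs Line R 27.3%; Line S is lower overall.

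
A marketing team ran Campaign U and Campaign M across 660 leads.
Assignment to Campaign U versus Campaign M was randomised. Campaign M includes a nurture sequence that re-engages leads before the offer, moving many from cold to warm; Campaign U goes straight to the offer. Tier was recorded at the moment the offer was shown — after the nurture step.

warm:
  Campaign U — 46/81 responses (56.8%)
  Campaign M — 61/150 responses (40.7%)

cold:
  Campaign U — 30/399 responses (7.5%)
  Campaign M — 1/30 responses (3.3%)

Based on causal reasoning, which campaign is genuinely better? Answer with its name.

Engagement tier is downstream of the campaign. One should not condition on a consequence of treatment, so the overall rates are the right comparison.
Pooled: Campaign U 15.8% vs Campaign M 34.4%; Campaign M is higher overall.

Campaign M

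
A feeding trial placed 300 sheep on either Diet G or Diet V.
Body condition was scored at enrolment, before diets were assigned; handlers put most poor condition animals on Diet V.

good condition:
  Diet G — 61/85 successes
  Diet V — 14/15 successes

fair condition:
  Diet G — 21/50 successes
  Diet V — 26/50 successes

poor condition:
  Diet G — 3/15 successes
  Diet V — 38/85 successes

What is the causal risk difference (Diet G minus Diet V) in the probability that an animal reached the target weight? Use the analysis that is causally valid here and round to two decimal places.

-0.19

Since starting body condition is a pre-existing factor (not a product of the diet) and it affects the outcome on its own, it is a confounder. The stratified rates, not the pooled rate, identify the causal effect.
Adjusting over the population distribution of starting body condition: 0.333·(0.718−0.933) + 0.333·(0.420−0.520) + 0.333·(0.200−0.447) = -0.188.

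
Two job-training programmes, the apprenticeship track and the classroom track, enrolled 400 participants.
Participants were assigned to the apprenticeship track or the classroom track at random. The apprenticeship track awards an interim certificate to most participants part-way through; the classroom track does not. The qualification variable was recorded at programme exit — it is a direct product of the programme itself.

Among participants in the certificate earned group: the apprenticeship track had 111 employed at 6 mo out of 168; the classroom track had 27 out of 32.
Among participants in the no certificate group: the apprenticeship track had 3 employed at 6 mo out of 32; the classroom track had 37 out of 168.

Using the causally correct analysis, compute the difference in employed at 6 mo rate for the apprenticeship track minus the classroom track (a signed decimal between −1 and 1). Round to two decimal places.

The stratified and pooled comparisons disagree (the classroom track wins within each qualification attained during the programme; the apprenticeship track wins overall), so the answer turns on the causal role of qualification attained during the programme.
Stratifying would compare programmes among participants the programmes themselves sorted into qualification attained during the programme groups — a form of selection on an intermediate. The unconditioned pooled rates give the total causal effect.
The causal difference is the pooled difference: 0.570 − 0.320 = +0.250.

+0.25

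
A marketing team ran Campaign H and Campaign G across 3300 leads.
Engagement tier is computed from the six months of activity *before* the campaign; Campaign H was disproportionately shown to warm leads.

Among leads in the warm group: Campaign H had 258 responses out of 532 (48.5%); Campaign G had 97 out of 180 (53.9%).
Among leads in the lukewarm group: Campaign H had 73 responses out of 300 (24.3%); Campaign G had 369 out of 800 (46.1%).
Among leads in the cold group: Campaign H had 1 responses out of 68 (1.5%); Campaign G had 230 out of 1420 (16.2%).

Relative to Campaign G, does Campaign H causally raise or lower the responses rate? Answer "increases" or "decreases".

Within every engagement tier level Campaign G has the higher rate, yet pooled Campaign H does — Simpson's reversal.
Engagement tier satisfies the back-door criterion: it is not a descendant of the campaign, and it blocks the spurious path from campaign to outcome. Adjusting for it (i.e., using the within-engagement tier rates) gives the causal effect.
Within each level — warm: 48.5% vs 53.9%; lukewarm: 24.3% vs 46.1%; cold: 1.5% vs 16.2% — Campaign G is higher every time.

decreases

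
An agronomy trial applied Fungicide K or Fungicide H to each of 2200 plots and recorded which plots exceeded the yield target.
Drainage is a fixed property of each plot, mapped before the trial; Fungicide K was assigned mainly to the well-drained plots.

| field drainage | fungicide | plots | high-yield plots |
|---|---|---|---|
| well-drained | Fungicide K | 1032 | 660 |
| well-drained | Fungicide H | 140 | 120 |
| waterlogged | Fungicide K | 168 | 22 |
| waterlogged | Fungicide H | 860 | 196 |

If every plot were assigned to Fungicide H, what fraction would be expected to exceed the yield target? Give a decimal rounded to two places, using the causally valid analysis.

The stratified and pooled comparisons disagree (Fungicide H wins within each field drainage; Fungicide K wins overall), so the answer turns on the causal role of field drainage.
Nothing the fungicide does changes field drainage; the imbalance is an allocation artefact. With field drainage also predicting the outcome, the pooled figure is confounded, and the within-stratum comparison is the causal one.
Standardising Fungicide H to the population field drainage mix: 0.533·120/140 + 0.467·196/860 = 0.563.

0.56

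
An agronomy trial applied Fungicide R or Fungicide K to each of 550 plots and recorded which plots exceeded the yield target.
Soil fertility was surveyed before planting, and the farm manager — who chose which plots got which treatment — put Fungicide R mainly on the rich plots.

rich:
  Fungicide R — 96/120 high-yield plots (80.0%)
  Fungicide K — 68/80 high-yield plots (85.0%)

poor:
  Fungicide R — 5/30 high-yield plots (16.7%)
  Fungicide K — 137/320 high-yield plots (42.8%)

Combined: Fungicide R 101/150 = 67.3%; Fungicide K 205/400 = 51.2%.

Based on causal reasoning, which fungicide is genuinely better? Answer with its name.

The soil fertility-specific comparison favours Fungicide K throughout, but the pooled figures favour Fungicide R. The question is whether to condition on soil fertility.
The imbalance in soil fertility arose from how plots were allocated, not from anything the fungicide did; and soil fertility independently affects the outcome. The pooled gap is confounded — condition on soil fertility.
Within each level — rich: 80.0% vs 85.0%; poor: 16.7% vs 42.8% — Fungicide K is higher every time.

Fungicide K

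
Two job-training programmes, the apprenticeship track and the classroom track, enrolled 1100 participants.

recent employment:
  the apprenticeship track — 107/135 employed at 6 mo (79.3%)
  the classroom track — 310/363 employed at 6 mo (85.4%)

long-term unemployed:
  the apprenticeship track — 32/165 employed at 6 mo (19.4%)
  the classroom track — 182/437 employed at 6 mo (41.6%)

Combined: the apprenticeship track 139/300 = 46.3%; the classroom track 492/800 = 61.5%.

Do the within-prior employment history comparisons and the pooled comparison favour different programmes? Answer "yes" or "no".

no

Within each prior employment history level (recent employment 79.3% vs 85.4%; long-term unemployed 19.4% vs 41.6%), the classroom track has the higher rate every time. Pooled: 46.3% vs 61.5% — the classroom track has the higher rate overall. They agree.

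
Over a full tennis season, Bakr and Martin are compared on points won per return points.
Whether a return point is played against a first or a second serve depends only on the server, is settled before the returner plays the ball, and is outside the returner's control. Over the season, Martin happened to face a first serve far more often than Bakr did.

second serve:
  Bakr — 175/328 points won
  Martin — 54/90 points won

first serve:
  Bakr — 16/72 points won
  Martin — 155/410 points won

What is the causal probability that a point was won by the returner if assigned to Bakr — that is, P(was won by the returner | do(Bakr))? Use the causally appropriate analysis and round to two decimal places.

Martin is higher inside every serve type stratum but Bakr is higher in aggregate. Whether to stratify depends on how serve type relates to the player.
Serve type is set before the player has any effect — it is not caused by the player — and it independently drives the outcome. That makes it a confounder, so the causal comparison is within serve type levels.
Standardising Bakr to the population serve type mix: 0.464·175/328 + 0.536·16/72 = 0.367.

0.37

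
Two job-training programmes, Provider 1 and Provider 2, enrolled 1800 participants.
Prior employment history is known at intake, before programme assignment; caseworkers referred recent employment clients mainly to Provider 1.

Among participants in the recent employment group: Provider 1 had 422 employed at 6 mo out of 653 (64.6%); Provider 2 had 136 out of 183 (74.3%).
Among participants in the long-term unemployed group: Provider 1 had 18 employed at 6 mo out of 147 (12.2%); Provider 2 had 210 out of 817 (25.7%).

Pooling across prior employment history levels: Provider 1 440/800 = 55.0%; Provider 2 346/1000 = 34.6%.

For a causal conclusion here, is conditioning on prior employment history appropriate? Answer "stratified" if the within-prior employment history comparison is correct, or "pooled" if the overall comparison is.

stratified

The prior employment history-specific comparison favours Provider 2 throughout, but the pooled figures favour Provider 1. The question is whether to condition on prior employment history.
The imbalance in prior employment history arose from how participants were allocated, not from anything the programme did; and prior employment history independently affects the outcome. The pooled gap is confounded — condition on prior employment history.
Within each level — recent employment: 64.6% vs 74.3%; long-term unemployed: 12.2% vs 25.7% — Provider 2 is higher every time.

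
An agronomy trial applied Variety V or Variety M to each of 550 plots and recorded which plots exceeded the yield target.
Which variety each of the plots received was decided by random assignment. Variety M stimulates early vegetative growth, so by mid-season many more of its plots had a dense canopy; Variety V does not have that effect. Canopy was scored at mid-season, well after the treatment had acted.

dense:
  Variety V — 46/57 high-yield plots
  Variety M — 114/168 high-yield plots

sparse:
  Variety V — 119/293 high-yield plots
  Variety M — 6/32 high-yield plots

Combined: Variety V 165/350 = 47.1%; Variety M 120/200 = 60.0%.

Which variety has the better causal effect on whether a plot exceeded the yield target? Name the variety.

The mid-season canopy-specific comparison favours Variety V throughout, but the pooled figures favour Variety M. The question is whether to condition on mid-season canopy.
Mid-season canopy lies on the pathway variety → mid-season canopy → outcome, so adjusting for it blocks the indirect effect. For the total causal effect of variety, use the unadjusted pooled rates.
Pooled: Variety V 47.1% vs Variety M 60.0%; Variety M is higher overall.

Variety M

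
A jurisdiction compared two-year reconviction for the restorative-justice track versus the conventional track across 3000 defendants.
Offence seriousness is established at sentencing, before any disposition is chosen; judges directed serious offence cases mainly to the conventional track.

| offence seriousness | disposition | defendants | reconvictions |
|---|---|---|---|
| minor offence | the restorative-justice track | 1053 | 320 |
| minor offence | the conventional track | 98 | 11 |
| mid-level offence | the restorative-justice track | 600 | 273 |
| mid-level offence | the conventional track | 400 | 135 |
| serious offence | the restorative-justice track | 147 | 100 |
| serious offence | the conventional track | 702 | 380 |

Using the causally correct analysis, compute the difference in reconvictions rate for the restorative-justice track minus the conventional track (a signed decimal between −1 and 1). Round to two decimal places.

The stratified and pooled comparisons disagree (the conventional track wins within each offence seriousness; the restorative-justice track wins overall), so the answer turns on the causal role of offence seriousness.
The imbalance in offence seriousness arose from how defendants were allocated, not from anything the disposition did; and offence seriousness independently affects the outcome. The pooled gap is confounded — condition on offence seriousness.
Adjusting over the population distribution of offence seriousness: 0.384·(0.304−0.112) + 0.333·(0.455−0.338) + 0.283·(0.680−0.541) = +0.152.

+0.15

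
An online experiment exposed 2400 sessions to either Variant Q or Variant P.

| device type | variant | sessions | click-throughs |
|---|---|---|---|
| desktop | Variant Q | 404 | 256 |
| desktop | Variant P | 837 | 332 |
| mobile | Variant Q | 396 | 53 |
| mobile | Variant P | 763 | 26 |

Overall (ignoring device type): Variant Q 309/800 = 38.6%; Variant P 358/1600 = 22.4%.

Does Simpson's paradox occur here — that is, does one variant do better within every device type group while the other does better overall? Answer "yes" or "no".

no

Within each device type level (desktop 63.4% vs 39.7%; mobile 13.4% vs 3.4%), Variant Q has the higher rate every time. Pooled: 38.6% vs 22.4% — Variant Q has the higher rate overall. They agree.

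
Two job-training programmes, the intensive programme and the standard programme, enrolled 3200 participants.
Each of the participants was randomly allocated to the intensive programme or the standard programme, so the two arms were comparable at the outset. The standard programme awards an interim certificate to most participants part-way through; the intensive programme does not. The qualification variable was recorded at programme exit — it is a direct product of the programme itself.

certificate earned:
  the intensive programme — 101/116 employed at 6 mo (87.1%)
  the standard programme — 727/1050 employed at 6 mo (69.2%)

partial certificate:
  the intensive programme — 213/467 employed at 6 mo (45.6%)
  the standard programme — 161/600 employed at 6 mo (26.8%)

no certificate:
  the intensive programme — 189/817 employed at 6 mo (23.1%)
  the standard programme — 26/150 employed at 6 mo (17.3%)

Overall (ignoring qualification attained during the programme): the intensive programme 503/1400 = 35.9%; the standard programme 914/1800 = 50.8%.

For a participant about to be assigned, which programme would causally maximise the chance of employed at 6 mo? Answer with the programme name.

Because the programme influences qualification attained during the programme, qualification attained during the programme is a post-treatment mediator, not a confounder. Stratifying on it would bias the estimate; the causal effect is the crude pooled difference.
Pooled: the intensive programme 35.9% vs the standard programme 50.8%; the standard programme is higher overall.

the standard programme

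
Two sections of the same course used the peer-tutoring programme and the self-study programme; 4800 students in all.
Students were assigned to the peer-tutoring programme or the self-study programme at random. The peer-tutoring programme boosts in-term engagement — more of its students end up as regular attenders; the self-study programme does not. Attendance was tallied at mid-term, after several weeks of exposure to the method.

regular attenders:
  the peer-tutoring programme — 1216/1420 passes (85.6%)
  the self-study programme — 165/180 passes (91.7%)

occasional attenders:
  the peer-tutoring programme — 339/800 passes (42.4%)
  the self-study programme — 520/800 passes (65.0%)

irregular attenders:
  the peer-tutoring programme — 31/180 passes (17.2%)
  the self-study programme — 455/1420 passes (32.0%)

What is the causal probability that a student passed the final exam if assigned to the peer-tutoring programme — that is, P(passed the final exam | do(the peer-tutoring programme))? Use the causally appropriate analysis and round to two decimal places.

Because the teaching method influences mid-term attendance, mid-term attendance is a post-treatment mediator, not a confounder. Stratifying on it would bias the estimate; the causal effect is the crude pooled difference.
So P(outcome | do(the peer-tutoring programme)) is just the pooled rate for the peer-tutoring programme: 1586/2400 = 0.661.

0.66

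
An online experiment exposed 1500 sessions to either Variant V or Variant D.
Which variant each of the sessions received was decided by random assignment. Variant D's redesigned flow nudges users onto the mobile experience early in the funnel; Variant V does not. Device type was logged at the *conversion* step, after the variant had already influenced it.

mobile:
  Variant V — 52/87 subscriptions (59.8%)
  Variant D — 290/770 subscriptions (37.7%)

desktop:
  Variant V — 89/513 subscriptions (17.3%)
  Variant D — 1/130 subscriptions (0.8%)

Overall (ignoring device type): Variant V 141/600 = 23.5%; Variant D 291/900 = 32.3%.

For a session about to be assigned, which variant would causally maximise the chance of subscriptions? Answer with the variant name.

Device type lies on the pathway variant → device type → outcome, so adjusting for it blocks the indirect effect. For the total causal effect of variant, use the unadjusted pooled rates.
Pooled: Variant V 23.5% vs Variant D 32.3%; Variant D is higher overall.

Variant D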